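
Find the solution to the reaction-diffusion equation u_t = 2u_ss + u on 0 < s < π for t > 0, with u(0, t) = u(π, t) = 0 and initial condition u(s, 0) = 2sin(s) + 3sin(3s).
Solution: Substitute u = exp(t)w, i.e. w = exp(-t)u.
By the product rule, u_t = exp(t)(w_t + w), u_ss = exp(t)w_ss.
Substituting into the PDE and dividing by exp(t): w_t + w = 2w_ss + w.
The lower-order terms cancel, leaving the standard heat equation w_t = 2w_ss.
Initial data for w: w(s,0) = u(s,0) = 2sin(s) + 3sin(3s). The boundary conditions carry over: w(0,t) = w(π,t) = 0.
Solve for w:
  Using separation of variables w = X(s)T(t):
  Eigenfunctions: sin(ns), n = 1, 2, 3, ...
  General solution: w(s, t) = Σ c_n sin(ns) exp(-2n² t)
  Matching w(s,0) = 2sin(s) + 3sin(3s) term by term: c_1=2, c_3=3.
Hence w(s,t) = 2exp(-2t)sin(s) + 3exp(-18t)sin(3s).
Transform back: u(s,t) = exp(t)w(s,t).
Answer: u(s, t) = 2exp(-t)sin(s) + 3exp(-17t)sin(3s)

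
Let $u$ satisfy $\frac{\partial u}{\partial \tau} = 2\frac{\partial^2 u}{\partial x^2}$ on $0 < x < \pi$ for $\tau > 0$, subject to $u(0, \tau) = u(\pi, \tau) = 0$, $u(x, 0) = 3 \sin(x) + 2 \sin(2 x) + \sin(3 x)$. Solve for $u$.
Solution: Separating variables: $u = \sum c_n e^{-2n^2\tau} \sin(nx)$. From $u(x,0) = 3 \sin(x) + 2 \sin(2 x) + \sin(3 x)$: $c_1=3, c_2=2, c_3=1$.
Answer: $u(x, \tau) = 3 e^{-2 \tau} \sin(x) + 2 e^{-8 \tau} \sin(2 x) + e^{-18 \tau} \sin(3 x)$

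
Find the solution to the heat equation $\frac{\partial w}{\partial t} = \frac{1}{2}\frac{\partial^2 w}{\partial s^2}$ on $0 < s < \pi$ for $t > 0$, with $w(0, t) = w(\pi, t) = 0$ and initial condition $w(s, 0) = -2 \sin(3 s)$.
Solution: Using separation of variables $w = X(s)T(t)$:
Eigenfunctions: $\sin(ns)$, $n = 1, 2, 3, \ldots$
General solution: $w(s, t) = \sum c_n \sin(ns) e^{-n^2 t/2}$
Matching $w(s,0) = -2 \sin(3 s)$ term by term: $c_3=-2$.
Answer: $w(s, t) = -2 e^{-9 t/2} \sin(3 s)$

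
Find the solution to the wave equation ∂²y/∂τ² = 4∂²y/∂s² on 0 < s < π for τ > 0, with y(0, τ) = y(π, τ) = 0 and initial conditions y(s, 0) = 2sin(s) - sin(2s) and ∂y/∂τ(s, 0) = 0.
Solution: Using separation of variables y = X(s)T(τ):
Eigenfunctions: sin(ns), n = 1, 2, 3, ...
General solution: y(s, τ) = Σ [A_n cos(2n τ) + B_n sin(2n τ)] sin(ns)
From y(s,0) = 2sin(s) - sin(2s): A_1=2, A_2=-1. From y_τ(s,0) = 0: all B_n = 0.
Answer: y(s, τ) = 2sin(s)cos(2τ) - sin(2s)cos(4τ)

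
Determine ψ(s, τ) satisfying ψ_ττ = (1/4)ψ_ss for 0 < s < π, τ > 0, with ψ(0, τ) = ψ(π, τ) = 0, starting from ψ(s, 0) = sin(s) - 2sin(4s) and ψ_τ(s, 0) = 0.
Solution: Using separation of variables ψ = X(s)T(τ):
Eigenfunctions: sin(ns), n = 1, 2, 3, ...
General solution: ψ(s, τ) = Σ [A_n cos(n τ/2) + B_n sin(n τ/2)] sin(ns)
From ψ(s,0) = sin(s) - 2sin(4s): A_1=1, A_4=-2. From ψ_τ(s,0) = 0: all B_n = 0.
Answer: ψ(s, τ) = sin(s)cos(τ/2) - 2sin(4s)cos(2τ)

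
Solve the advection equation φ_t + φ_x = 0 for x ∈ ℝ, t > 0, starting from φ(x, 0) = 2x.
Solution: By method of characteristics (waves move right with speed 1):
Along characteristics x - t = const, φ is constant, so φ(x,t) = f(x - t) with f = φ(·, 0).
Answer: φ(x, t) = -2t + 2x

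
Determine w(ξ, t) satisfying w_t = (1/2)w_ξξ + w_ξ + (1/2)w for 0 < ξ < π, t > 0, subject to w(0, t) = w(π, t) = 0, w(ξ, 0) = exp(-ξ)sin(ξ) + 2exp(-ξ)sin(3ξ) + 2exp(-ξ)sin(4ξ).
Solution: Substitute w = exp(-ξ)u, i.e. u = exp(ξ)w.
By the product rule, w_ξ = exp(-ξ)(u_ξ - u), w_ξξ = exp(-ξ)(u_ξξ - 2u_ξ + u), w_t = exp(-ξ)u_t.
Substituting into the PDE and dividing by exp(-ξ): u_t = (1/2)(u_ξξ - 2u_ξ + u) + (u_ξ - u) + (1/2)u.
The lower-order terms cancel, leaving the standard heat equation u_t = (1/2)u_ξξ.
Initial data for u: u(ξ,0) = exp(ξ)w(ξ,0) = sin(ξ) + 2sin(3ξ) + 2sin(4ξ). The boundary conditions carry over: u(0,t) = u(π,t) = 0.
Solve for u:
  Using separation of variables u = X(ξ)T(t):
  Eigenfunctions: sin(nξ), n = 1, 2, 3, ...
  General solution: u(ξ, t) = Σ c_n sin(nξ) exp(-n² t/2)
  Matching u(ξ,0) = sin(ξ) + 2sin(3ξ) + 2sin(4ξ) term by term: c_1=1, c_3=2, c_4=2.
Hence u(ξ,t) = 2exp(-8t)sin(4ξ) + exp(-t/2)sin(ξ) + 2exp(-9t/2)sin(3ξ).
Transform back: w(ξ,t) = exp(-ξ)u(ξ,t).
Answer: w(ξ, t) = 2exp(-8t)exp(-ξ)sin(4ξ) + exp(-t/2)exp(-ξ)sin(ξ) + 2exp(-9t/2)exp(-ξ)sin(3ξ)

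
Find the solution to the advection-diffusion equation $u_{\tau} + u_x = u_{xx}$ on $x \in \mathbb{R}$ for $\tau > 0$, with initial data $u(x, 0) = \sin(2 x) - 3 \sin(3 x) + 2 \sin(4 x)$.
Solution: Change to a moving frame: let $\eta = x - \tau$, $\sigma = \tau$ and write $u(x,\tau) = w(\eta,\sigma)$.
By the chain rule $u_{\tau} = w_{\sigma} - w_{\eta}$, $u_x = w_{\eta}$, $u_{xx} = w_{\eta\eta}$.
Then $u_{\tau} + u_x = w_{\sigma}$: the advection term cancels and the PDE becomes the heat equation $w_{\sigma} = w_{\eta\eta}$ on $\eta \in \mathbb{R}$.
Initial data: $w(\eta,0) = u(\eta,0) = \sin(2 \eta) - 3 \sin(3 \eta) + 2 \sin(4 \eta)$.
On $\eta \in \mathbb{R}$ each mode satisfies $(\sin(n\eta))'' = -n^2 \sin(n\eta)$, so $e^{-n^2\sigma} \sin(n\eta)$ solves the heat equation; by superposition $w(\eta,\sigma) = \sum c_n e^{-n^2\sigma} \sin(n\eta)$.
Reading off the coefficients: $c_2=1, c_3=-3, c_4=2$, so $w(\eta,\sigma) = e^{-4 \sigma} \sin(2 \eta) - 3 e^{-9 \sigma} \sin(3 \eta) + 2 e^{-16 \sigma} \sin(4 \eta)$.
Substituting back $\eta = x - \tau$, $\sigma = \tau$: $u(x,\tau) = w(x - \tau, \tau)$.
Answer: $u(x, \tau) = - e^{-4 \tau} \sin(2 \tau - 2 x) + 3 e^{-9 \tau} \sin(3 \tau - 3 x) - 2 e^{-16 \tau} \sin(4 \tau - 4 x)$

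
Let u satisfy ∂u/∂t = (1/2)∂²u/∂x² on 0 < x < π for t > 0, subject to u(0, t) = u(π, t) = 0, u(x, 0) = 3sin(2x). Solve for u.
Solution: Separating variables: u = Σ c_n exp(-n²t/2) sin(nx). From u(x,0) = 3sin(2x): c_2=3.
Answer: u(x, t) = 3exp(-2t)sin(2x)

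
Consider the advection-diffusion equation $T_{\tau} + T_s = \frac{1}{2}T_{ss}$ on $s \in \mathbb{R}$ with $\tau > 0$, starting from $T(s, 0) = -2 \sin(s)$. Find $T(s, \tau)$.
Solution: Moving frame: $\eta = s - \tau$, $\sigma = \tau$, $T = u(\eta,\sigma)$, so $T_{\tau} = u_{\sigma} - u_{\eta}$ and $T_{ss} = u_{\eta\eta}$.
Hence $T_{\tau} + T_s = u_{\sigma}$ and the PDE becomes the heat equation $u_{\sigma} = \frac{1}{2}u_{\eta\eta}$ on $\eta \in \mathbb{R}$.
Initial data: $u(\eta,0) = T(\eta,0) = -2 \sin(\eta)$. Each mode $\sin(n\eta)$ decays as $e^{-n^2\sigma/2}$ on $\mathbb{R}$, so $u(\eta,\sigma) = \sum c_n e^{-n^2\sigma/2} \sin(n\eta)$ with $c_1=-2$: $u(\eta,\sigma) = -2 e^{-\sigma/2} \sin(\eta)$.
Substituting back: $T(s,\tau) = u(s - \tau, \tau)$.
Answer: $T(s, \tau) = 2 e^{-\tau/2} \sin(\tau - s)$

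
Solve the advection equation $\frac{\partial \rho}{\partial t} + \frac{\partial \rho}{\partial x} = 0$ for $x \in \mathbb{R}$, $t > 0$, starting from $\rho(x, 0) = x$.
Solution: By characteristics ($dx/dt = 1$), $\rho(x,t) = f(x - t)$ with $f = \rho( \cdot , 0)$.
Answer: $\rho(x, t) = - t + x$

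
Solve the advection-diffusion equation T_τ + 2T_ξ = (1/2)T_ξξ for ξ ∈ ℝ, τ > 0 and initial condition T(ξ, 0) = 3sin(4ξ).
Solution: Change to a moving frame: let η = ξ - 2τ, σ = τ and write T(ξ,τ) = u(η,σ).
By the chain rule T_τ = u_σ - 2u_η, T_ξ = u_η, T_ξξ = u_ηη.
Then T_τ + 2T_ξ = u_σ: the advection term cancels and the PDE becomes the heat equation u_σ = (1/2)u_ηη on η ∈ ℝ.
Initial data: u(η,0) = T(η,0) = 3sin(4η).
On η ∈ ℝ each mode satisfies (sin(nη))″ = -n² sin(nη), so exp(-n²σ/2) sin(nη) solves the heat equation; by superposition u(η,σ) = Σ c_n exp(-n²σ/2) sin(nη).
Reading off the coefficients: c_4=3, so u(η,σ) = 3exp(-8σ)sin(4η).
Substituting back η = ξ - 2τ, σ = τ: T(ξ,τ) = u(ξ - 2τ, τ).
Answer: T(ξ, τ) = 3exp(-8τ)sin(4ξ - 8τ)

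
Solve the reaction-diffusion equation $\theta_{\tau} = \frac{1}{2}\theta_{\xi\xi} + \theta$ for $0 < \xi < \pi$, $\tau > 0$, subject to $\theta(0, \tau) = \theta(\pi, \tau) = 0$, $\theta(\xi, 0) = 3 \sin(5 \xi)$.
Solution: Substitute $\theta = e^{\tau}u$.
Then $\theta_{\tau} = e^{\tau}(u_{\tau} + u)$, $\theta_{\xi\xi} = e^{\tau}u_{\xi\xi}$; substituting and dividing by $e^{\tau}$, the lower-order terms cancel: $u_{\tau} = \frac{1}{2}u_{\xi\xi}$ (standard heat equation).
Data for $u$: $u(\xi,0) = \theta(\xi,0) = 3 \sin(5 \xi)$. The boundary conditions carry over: $u(0,\tau) = u(\pi,\tau) = 0$.
Separating variables: $u = \sum c_n e^{-n^2\tau/2} \sin(n\xi)$. From $u(\xi,0) = 3 \sin(5 \xi)$: $c_5=3$.
So $u(\xi,\tau) = 3 e^{-25 \tau/2} \sin(5 \xi)$, and $\theta(\xi,\tau) = e^{\tau}u(\xi,\tau)$.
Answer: $\theta(\xi, \tau) = 3 e^{-23 \tau/2} \sin(5 \xi)$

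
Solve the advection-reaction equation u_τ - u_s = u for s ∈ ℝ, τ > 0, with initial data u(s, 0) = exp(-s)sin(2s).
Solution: Substitute u = exp(-s)w.
Then u_s = exp(-s)(w_s - w), u_τ = exp(-s)w_τ; substituting and dividing by exp(-s), the lower-order terms cancel: w_τ - w_s = 0 (standard advection equation).
Data for w: w(s,0) = exp(s)u(s,0) = sin(2s).
By characteristics (ds/dτ = -1), w(s,τ) = f(s + τ) with f = w(·, 0).
So w(s,τ) = sin(2s + 2τ), and u(s,τ) = exp(-s)w(s,τ).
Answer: u(s, τ) = exp(-s)sin(2s + 2τ)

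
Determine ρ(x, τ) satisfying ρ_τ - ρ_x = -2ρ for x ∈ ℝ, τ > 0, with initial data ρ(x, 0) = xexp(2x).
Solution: Substitute ρ = exp(2x)u.
Then ρ_x = exp(2x)(u_x + 2u), ρ_τ = exp(2x)u_τ; substituting and dividing by exp(2x), the lower-order terms cancel: u_τ - u_x = 0 (standard advection equation).
Data for u: u(x,0) = exp(-2x)ρ(x,0) = x.
By characteristics (dx/dτ = -1), u(x,τ) = f(x + τ) with f = u(·, 0).
So u(x,τ) = x + τ, and ρ(x,τ) = exp(2x)u(x,τ).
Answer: ρ(x, τ) = xexp(2x) + τexp(2x)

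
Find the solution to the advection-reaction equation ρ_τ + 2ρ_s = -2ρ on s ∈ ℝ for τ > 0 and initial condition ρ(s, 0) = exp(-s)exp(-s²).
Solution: Substitute ρ = exp(-s)u.
Then ρ_s = exp(-s)(u_s - u), ρ_τ = exp(-s)u_τ; substituting and dividing by exp(-s), the lower-order terms cancel: u_τ + 2u_s = 0 (standard advection equation).
Data for u: u(s,0) = exp(s)ρ(s,0) = exp(-s²).
By characteristics (ds/dτ = 2), u(s,τ) = f(s - 2τ) with f = u(·, 0).
So u(s,τ) = exp(-(s - 2τ)²), and ρ(s,τ) = exp(-s)u(s,τ).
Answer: ρ(s, τ) = exp(-s)exp(-(s - 2τ)²)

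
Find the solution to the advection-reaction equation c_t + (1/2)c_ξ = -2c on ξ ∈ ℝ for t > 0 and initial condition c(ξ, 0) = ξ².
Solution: Substitute c = exp(-2t)u.
Then c_t = exp(-2t)(u_t - 2u), c_ξ = exp(-2t)u_ξ; substituting and dividing by exp(-2t), the lower-order terms cancel: u_t + (1/2)u_ξ = 0 (standard advection equation).
Data for u: u(ξ,0) = c(ξ,0) = ξ².
By characteristics (dξ/dt = 1/2), u(ξ,t) = f(ξ - (1/2)t) with f = u(·, 0).
So u(ξ,t) = (1/4)t² - tξ + ξ², and c(ξ,t) = exp(-2t)u(ξ,t).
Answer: c(ξ, t) = (1/4)t²exp(-2t) - tξexp(-2t) + ξ²exp(-2t)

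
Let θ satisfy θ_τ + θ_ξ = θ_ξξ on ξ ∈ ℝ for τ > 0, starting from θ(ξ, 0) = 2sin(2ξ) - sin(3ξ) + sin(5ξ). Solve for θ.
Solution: Moving frame: η = ξ - τ, σ = τ, θ = u(η,σ), so θ_τ = u_σ - u_η and θ_ξξ = u_ηη.
Hence θ_τ + θ_ξ = u_σ and the PDE becomes the heat equation u_σ = u_ηη on η ∈ ℝ.
Initial data: u(η,0) = θ(η,0) = 2sin(2η) - sin(3η) + sin(5η). Each mode sin(nη) decays as exp(-n²σ) on ℝ, so u(η,σ) = Σ c_n exp(-n²σ) sin(nη) with c_2=2, c_3=-1, c_5=1: u(η,σ) = 2exp(-4σ)sin(2η) - exp(-9σ)sin(3η) + exp(-25σ)sin(5η).
Substituting back: θ(ξ,τ) = u(ξ - τ, τ).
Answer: θ(ξ, τ) = 2exp(-4τ)sin(2ξ - 2τ) - exp(-9τ)sin(3ξ - 3τ) + exp(-25τ)sin(5ξ - 5τ)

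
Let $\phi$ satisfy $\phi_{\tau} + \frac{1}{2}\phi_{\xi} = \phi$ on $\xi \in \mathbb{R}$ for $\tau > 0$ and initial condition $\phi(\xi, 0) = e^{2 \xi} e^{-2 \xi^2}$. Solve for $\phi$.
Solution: Substitute $\phi = e^{2\xi}u$, i.e. $u = e^{-2\xi}\phi$.
By the product rule, $\phi_{\xi} = e^{2\xi}(u_{\xi} + 2u)$, $\phi_{\tau} = e^{2\xi}u_{\tau}$.
Substituting into the PDE and dividing by $e^{2\xi}$: $u_{\tau} + \frac{1}{2}(u_{\xi} + 2u) = u$.
The lower-order terms cancel, leaving the standard advection equation $u_{\tau} + \frac{1}{2}u_{\xi} = 0$.
Initial data for $u$: $u(\xi,0) = e^{-2\xi}\phi(\xi,0) = e^{-2 \xi^2}$.
Solve for $u$:
  By method of characteristics (waves move right with speed 1/2):
  Along characteristics $\xi - \frac{1}{2}\tau =$ const, $u$ is constant, so $u(\xi,\tau) = f(\xi - \frac{1}{2}\tau)$ with $f = u( \cdot , 0)$.
Hence $u(\xi,\tau) = e^{-2 (\xi - \tau/2)^2}$.
Transform back: $\phi(\xi,\tau) = e^{2\xi}u(\xi,\tau)$.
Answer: $\phi(\xi, \tau) = e^{2 \xi} e^{-2 (-\tau/2 + \xi)^2}$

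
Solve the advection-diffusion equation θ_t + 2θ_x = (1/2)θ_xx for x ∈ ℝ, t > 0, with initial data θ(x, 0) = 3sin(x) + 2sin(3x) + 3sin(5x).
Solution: Moving frame: η = x - 2t, σ = t, θ = u(η,σ), so θ_t = u_σ - 2u_η and θ_xx = u_ηη.
Hence θ_t + 2θ_x = u_σ and the PDE becomes the heat equation u_σ = (1/2)u_ηη on η ∈ ℝ.
Initial data: u(η,0) = θ(η,0) = 3sin(η) + 2sin(3η) + 3sin(5η). Each mode sin(nη) decays as exp(-n²σ/2) on ℝ, so u(η,σ) = Σ c_n exp(-n²σ/2) sin(nη) with c_1=3, c_3=2, c_5=3: u(η,σ) = 3exp(-σ/2)sin(η) + 2exp(-9σ/2)sin(3η) + 3exp(-25σ/2)sin(5η).
Substituting back: θ(x,t) = u(x - 2t, t).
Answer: θ(x, t) = -3exp(-t/2)sin(2t - x) - 2exp(-9t/2)sin(6t - 3x) - 3exp(-25t/2)sin(10t - 5x)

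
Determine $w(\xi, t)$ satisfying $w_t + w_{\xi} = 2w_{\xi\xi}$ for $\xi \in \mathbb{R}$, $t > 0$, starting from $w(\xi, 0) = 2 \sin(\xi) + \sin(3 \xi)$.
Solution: Moving frame: $\eta = \xi - t$, $\sigma = t$, $w = u(\eta,\sigma)$, so $w_t = u_{\sigma} - u_{\eta}$ and $w_{\xi\xi} = u_{\eta\eta}$.
Hence $w_t + w_{\xi} = u_{\sigma}$ and the PDE becomes the heat equation $u_{\sigma} = 2u_{\eta\eta}$ on $\eta \in \mathbb{R}$.
Initial data: $u(\eta,0) = w(\eta,0) = 2 \sin(\eta) + \sin(3 \eta)$. Each mode $\sin(n\eta)$ decays as $e^{-2n^2\sigma}$ on $\mathbb{R}$, so $u(\eta,\sigma) = \sum c_n e^{-2n^2\sigma} \sin(n\eta)$ with $c_1=2, c_3=1$: $u(\eta,\sigma) = 2 e^{-2 \sigma} \sin(\eta) + e^{-18 \sigma} \sin(3 \eta)$.
Substituting back: $w(\xi,t) = u(\xi - t, t)$.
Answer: $w(\xi, t) = 2 e^{-2 t} \sin(\xi - t) + e^{-18 t} \sin(3 \xi - 3 t)$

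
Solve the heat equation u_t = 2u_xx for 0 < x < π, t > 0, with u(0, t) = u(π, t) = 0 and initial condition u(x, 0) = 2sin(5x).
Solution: Separating variables: u = Σ c_n exp(-2n²t) sin(nx). From u(x,0) = 2sin(5x): c_5=2.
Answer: u(x, t) = 2exp(-50t)sin(5x)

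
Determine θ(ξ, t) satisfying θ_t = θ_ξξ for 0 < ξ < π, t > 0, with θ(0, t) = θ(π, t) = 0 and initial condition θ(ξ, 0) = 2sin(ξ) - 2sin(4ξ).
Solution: Using separation of variables θ = X(ξ)G(t):
Eigenfunctions: sin(nξ), n = 1, 2, 3, ...
General solution: θ(ξ, t) = Σ c_n sin(nξ) exp(-n² t)
Matching θ(ξ,0) = 2sin(ξ) - 2sin(4ξ) term by term: c_1=2, c_4=-2.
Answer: θ(ξ, t) = 2exp(-t)sin(ξ) - 2exp(-16t)sin(4ξ)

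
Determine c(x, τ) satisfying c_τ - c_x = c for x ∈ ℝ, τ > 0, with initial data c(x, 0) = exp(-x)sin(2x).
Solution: Substitute c = exp(-x)u, i.e. u = exp(x)c.
By the product rule, c_x = exp(-x)(u_x - u), c_τ = exp(-x)u_τ.
Substituting into the PDE and dividing by exp(-x): u_τ - (u_x - u) = u.
The lower-order terms cancel, leaving the standard advection equation u_τ - u_x = 0.
Initial data for u: u(x,0) = exp(x)c(x,0) = sin(2x).
Solve for u:
  By method of characteristics (waves move left with speed 1):
  Along characteristics x + τ = const, u is constant, so u(x,τ) = f(x + τ) with f = u(·, 0).
Hence u(x,τ) = sin(2x + 2τ).
Transform back: c(x,τ) = exp(-x)u(x,τ).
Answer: c(x, τ) = exp(-x)sin(2x + 2τ)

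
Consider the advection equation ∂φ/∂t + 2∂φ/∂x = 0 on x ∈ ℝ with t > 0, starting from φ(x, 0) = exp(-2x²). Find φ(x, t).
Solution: By characteristics (dx/dt = 2), φ(x,t) = f(x - 2t) with f = φ(·, 0).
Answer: φ(x, t) = exp(-2(-2t + x)²)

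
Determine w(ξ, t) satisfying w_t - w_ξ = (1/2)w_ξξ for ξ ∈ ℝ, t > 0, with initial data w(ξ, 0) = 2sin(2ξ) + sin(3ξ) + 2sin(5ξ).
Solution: Moving frame: η = ξ + t, σ = t, w = u(η,σ), so w_t = u_σ + u_η and w_ξξ = u_ηη.
Hence w_t - w_ξ = u_σ and the PDE becomes the heat equation u_σ = (1/2)u_ηη on η ∈ ℝ.
Initial data: u(η,0) = w(η,0) = 2sin(2η) + sin(3η) + 2sin(5η). Each mode sin(nη) decays as exp(-n²σ/2) on ℝ, so u(η,σ) = Σ c_n exp(-n²σ/2) sin(nη) with c_2=2, c_3=1, c_5=2: u(η,σ) = 2exp(-2σ)sin(2η) + exp(-9σ/2)sin(3η) + 2exp(-25σ/2)sin(5η).
Substituting back: w(ξ,t) = u(ξ + t, t).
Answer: w(ξ, t) = 2exp(-2t)sin(2t + 2ξ) + exp(-9t/2)sin(3t + 3ξ) + 2exp(-25t/2)sin(5t + 5ξ)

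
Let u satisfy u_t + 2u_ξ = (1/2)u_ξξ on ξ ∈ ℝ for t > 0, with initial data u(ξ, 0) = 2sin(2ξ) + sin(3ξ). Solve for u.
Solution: Moving frame: η = ξ - 2t, σ = t, u = w(η,σ), so u_t = w_σ - 2w_η and u_ξξ = w_ηη.
Hence u_t + 2u_ξ = w_σ and the PDE becomes the heat equation w_σ = (1/2)w_ηη on η ∈ ℝ.
Initial data: w(η,0) = u(η,0) = 2sin(2η) + sin(3η). Each mode sin(nη) decays as exp(-n²σ/2) on ℝ, so w(η,σ) = Σ c_n exp(-n²σ/2) sin(nη) with c_2=2, c_3=1: w(η,σ) = 2exp(-2σ)sin(2η) + exp(-9σ/2)sin(3η).
Substituting back: u(ξ,t) = w(ξ - 2t, t).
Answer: u(ξ, t) = -2exp(-2t)sin(4t - 2ξ) - exp(-9t/2)sin(6t - 3ξ)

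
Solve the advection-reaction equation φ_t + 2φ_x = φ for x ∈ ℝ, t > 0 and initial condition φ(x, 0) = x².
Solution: Substitute φ = exp(t)u, i.e. u = exp(-t)φ.
By the product rule, φ_t = exp(t)(u_t + u), φ_x = exp(t)u_x.
Substituting into the PDE and dividing by exp(t): u_t + u + 2u_x = u.
The lower-order terms cancel, leaving the standard advection equation u_t + 2u_x = 0.
Initial data for u: u(x,0) = φ(x,0) = x².
Solve for u:
  By method of characteristics (waves move right with speed 2):
  Along characteristics x - 2t = const, u is constant, so u(x,t) = f(x - 2t) with f = u(·, 0).
Hence u(x,t) = 4t² - 4tx + x².
Transform back: φ(x,t) = exp(t)u(x,t).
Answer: φ(x, t) = 4t²exp(t) - 4txexp(t) + x²exp(t)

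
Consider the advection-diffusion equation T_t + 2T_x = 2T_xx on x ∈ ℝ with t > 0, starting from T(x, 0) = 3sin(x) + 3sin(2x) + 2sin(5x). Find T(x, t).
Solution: Change to a moving frame: let η = x - 2t, σ = t and write T(x,t) = u(η,σ).
By the chain rule T_t = u_σ - 2u_η, T_x = u_η, T_xx = u_ηη.
Then T_t + 2T_x = u_σ: the advection term cancels and the PDE becomes the heat equation u_σ = 2u_ηη on η ∈ ℝ.
Initial data: u(η,0) = T(η,0) = 3sin(η) + 3sin(2η) + 2sin(5η).
On η ∈ ℝ each mode satisfies (sin(nη))″ = -n² sin(nη), so exp(-2n²σ) sin(nη) solves the heat equation; by superposition u(η,σ) = Σ c_n exp(-2n²σ) sin(nη).
Reading off the coefficients: c_1=3, c_2=3, c_5=2, so u(η,σ) = 3exp(-2σ)sin(η) + 3exp(-8σ)sin(2η) + 2exp(-50σ)sin(5η).
Substituting back η = x - 2t, σ = t: T(x,t) = u(x - 2t, t).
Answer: T(x, t) = -3exp(-2t)sin(2t - x) - 3exp(-8t)sin(4t - 2x) - 2exp(-50t)sin(10t - 5x)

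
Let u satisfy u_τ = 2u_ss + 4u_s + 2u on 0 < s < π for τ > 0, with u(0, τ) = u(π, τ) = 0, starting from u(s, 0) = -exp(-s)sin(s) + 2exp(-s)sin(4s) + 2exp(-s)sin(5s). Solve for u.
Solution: Substitute u = exp(-s)w, i.e. w = exp(s)u.
By the product rule, u_s = exp(-s)(w_s - w), u_ss = exp(-s)(w_ss - 2w_s + w), u_τ = exp(-s)w_τ.
Substituting into the PDE and dividing by exp(-s): w_τ = 2(w_ss - 2w_s + w) + 4(w_s - w) + 2w.
The lower-order terms cancel, leaving the standard heat equation w_τ = 2w_ss.
Initial data for w: w(s,0) = exp(s)u(s,0) = -sin(s) + 2sin(4s) + 2sin(5s). The boundary conditions carry over: w(0,τ) = w(π,τ) = 0.
Solve for w:
  Using separation of variables w = X(s)T(τ):
  Eigenfunctions: sin(ns), n = 1, 2, 3, ...
  General solution: w(s, τ) = Σ c_n sin(ns) exp(-2n² τ)
  Matching w(s,0) = -sin(s) + 2sin(4s) + 2sin(5s) term by term: c_1=-1, c_4=2, c_5=2.
Hence w(s,τ) = -exp(-2τ)sin(s) + 2exp(-32τ)sin(4s) + 2exp(-50τ)sin(5s).
Transform back: u(s,τ) = exp(-s)w(s,τ).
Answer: u(s, τ) = -exp(-s)exp(-2τ)sin(s) + 2exp(-s)exp(-32τ)sin(4s) + 2exp(-s)exp(-50τ)sin(5s)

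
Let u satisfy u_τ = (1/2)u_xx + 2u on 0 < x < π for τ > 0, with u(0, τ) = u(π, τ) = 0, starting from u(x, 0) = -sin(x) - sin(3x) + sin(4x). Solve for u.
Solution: Substitute u = exp(2τ)w, i.e. w = exp(-2τ)u.
By the product rule, u_τ = exp(2τ)(w_τ + 2w), u_xx = exp(2τ)w_xx.
Substituting into the PDE and dividing by exp(2τ): w_τ + 2w = (1/2)w_xx + 2w.
The lower-order terms cancel, leaving the standard heat equation w_τ = (1/2)w_xx.
Initial data for w: w(x,0) = u(x,0) = -sin(x) - sin(3x) + sin(4x). The boundary conditions carry over: w(0,τ) = w(π,τ) = 0.
Solve for w:
  Using separation of variables w = X(x)T(τ):
  Eigenfunctions: sin(nx), n = 1, 2, 3, ...
  General solution: w(x, τ) = Σ c_n sin(nx) exp(-n² τ/2)
  Matching w(x,0) = -sin(x) - sin(3x) + sin(4x) term by term: c_1=-1, c_3=-1, c_4=1.
Hence w(x,τ) = exp(-8τ)sin(4x) - exp(-τ/2)sin(x) - exp(-9τ/2)sin(3x).
Transform back: u(x,τ) = exp(2τ)w(x,τ).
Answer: u(x, τ) = -exp(3τ/2)sin(x) + exp(-6τ)sin(4x) - exp(-5τ/2)sin(3x)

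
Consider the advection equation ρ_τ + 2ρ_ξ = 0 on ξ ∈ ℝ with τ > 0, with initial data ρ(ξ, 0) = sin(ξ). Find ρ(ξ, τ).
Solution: By method of characteristics (waves move right with speed 2):
Along characteristics ξ - 2τ = const, ρ is constant, so ρ(ξ,τ) = f(ξ - 2τ) with f = ρ(·, 0).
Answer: ρ(ξ, τ) = sin(ξ - 2τ)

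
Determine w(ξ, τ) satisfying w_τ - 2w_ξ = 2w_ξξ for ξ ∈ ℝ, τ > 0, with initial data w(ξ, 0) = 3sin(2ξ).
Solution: Moving frame: η = ξ + 2τ, σ = τ, w = u(η,σ), so w_τ = u_σ + 2u_η and w_ξξ = u_ηη.
Hence w_τ - 2w_ξ = u_σ and the PDE becomes the heat equation u_σ = 2u_ηη on η ∈ ℝ.
Initial data: u(η,0) = w(η,0) = 3sin(2η). Each mode sin(nη) decays as exp(-2n²σ) on ℝ, so u(η,σ) = Σ c_n exp(-2n²σ) sin(nη) with c_2=3: u(η,σ) = 3exp(-8σ)sin(2η).
Substituting back: w(ξ,τ) = u(ξ + 2τ, τ).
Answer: w(ξ, τ) = 3exp(-8τ)sin(2ξ + 4τ)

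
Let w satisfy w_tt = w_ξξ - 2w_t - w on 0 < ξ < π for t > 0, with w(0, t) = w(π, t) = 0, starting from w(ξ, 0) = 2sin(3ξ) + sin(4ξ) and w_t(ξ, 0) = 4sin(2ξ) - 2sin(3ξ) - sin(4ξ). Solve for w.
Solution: Substitute w = exp(-t)u.
Then w_t = exp(-t)(u_t - u), w_tt = exp(-t)(u_tt - 2u_t + u), w_ξξ = exp(-t)u_ξξ; substituting and dividing by exp(-t), the lower-order terms cancel: u_tt = u_ξξ (standard wave equation).
Data for u: u(ξ,0) = w(ξ,0) = 2sin(3ξ) + sin(4ξ); u_t(ξ,0) = w_t(ξ,0) + w(ξ,0) = 4sin(2ξ). The boundary conditions carry over: u(0,t) = u(π,t) = 0.
Separating variables: u = Σ [A_n cos(ω_n t) + B_n sin(ω_n t)] sin(nξ), ω_n = n. From ICs (B_n = velocity coefficient / ω_n): A_3=2, A_4=1, B_2=2.
So u(ξ,t) = 2sin(2t)sin(2ξ) + 2sin(3ξ)cos(3t) + sin(4ξ)cos(4t), and w(ξ,t) = exp(-t)u(ξ,t).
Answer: w(ξ, t) = 2exp(-t)sin(2t)sin(2ξ) + 2exp(-t)sin(3ξ)cos(3t) + exp(-t)sin(4ξ)cos(4t)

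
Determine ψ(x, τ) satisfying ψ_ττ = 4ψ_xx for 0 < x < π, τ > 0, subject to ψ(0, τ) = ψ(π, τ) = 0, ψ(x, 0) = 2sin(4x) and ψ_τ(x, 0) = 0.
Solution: Using separation of variables ψ = X(x)T(τ):
Eigenfunctions: sin(nx), n = 1, 2, 3, ...
General solution: ψ(x, τ) = Σ [A_n cos(2n τ) + B_n sin(2n τ)] sin(nx)
From ψ(x,0) = 2sin(4x): A_4=2. From ψ_τ(x,0) = 0: all B_n = 0.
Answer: ψ(x, τ) = 2sin(4x)cos(8τ)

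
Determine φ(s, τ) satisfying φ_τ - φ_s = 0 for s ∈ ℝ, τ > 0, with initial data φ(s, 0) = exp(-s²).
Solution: By characteristics (ds/dτ = -1), φ(s,τ) = f(s + τ) with f = φ(·, 0).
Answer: φ(s, τ) = exp(-(s + τ)²)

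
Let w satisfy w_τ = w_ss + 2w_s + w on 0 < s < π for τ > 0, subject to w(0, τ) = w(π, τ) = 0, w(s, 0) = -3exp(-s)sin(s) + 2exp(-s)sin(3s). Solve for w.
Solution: Substitute w = exp(-s)u, i.e. u = exp(s)w.
By the product rule, w_s = exp(-s)(u_s - u), w_ss = exp(-s)(u_ss - 2u_s + u), w_τ = exp(-s)u_τ.
Substituting into the PDE and dividing by exp(-s): u_τ = (u_ss - 2u_s + u) + 2(u_s - u) + u.
The lower-order terms cancel, leaving the standard heat equation u_τ = u_ss.
Initial data for u: u(s,0) = exp(s)w(s,0) = -3sin(s) + 2sin(3s). The boundary conditions carry over: u(0,τ) = u(π,τ) = 0.
Solve for u:
  Using separation of variables u = X(s)T(τ):
  Eigenfunctions: sin(ns), n = 1, 2, 3, ...
  General solution: u(s, τ) = Σ c_n sin(ns) exp(-n² τ)
  Matching u(s,0) = -3sin(s) + 2sin(3s) term by term: c_1=-3, c_3=2.
Hence u(s,τ) = -3exp(-τ)sin(s) + 2exp(-9τ)sin(3s).
Transform back: w(s,τ) = exp(-s)u(s,τ).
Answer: w(s, τ) = -3exp(-s)exp(-τ)sin(s) + 2exp(-s)exp(-9τ)sin(3s)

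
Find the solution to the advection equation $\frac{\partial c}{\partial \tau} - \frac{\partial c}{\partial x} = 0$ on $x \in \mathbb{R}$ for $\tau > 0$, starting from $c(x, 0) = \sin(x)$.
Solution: By characteristics ($dx/d\tau = -1$), $c(x,\tau) = f(x + \tau)$ with $f = c( \cdot , 0)$.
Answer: $c(x, \tau) = \sin(\tau + x)$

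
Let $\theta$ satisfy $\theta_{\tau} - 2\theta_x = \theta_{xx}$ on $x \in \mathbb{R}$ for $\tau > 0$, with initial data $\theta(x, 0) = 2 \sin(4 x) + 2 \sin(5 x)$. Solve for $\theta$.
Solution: Moving frame: $\eta = x + 2\tau$, $\sigma = \tau$, $\theta = u(\eta,\sigma)$, so $\theta_{\tau} = u_{\sigma} + 2u_{\eta}$ and $\theta_{xx} = u_{\eta\eta}$.
Hence $\theta_{\tau} - 2\theta_x = u_{\sigma}$ and the PDE becomes the heat equation $u_{\sigma} = u_{\eta\eta}$ on $\eta \in \mathbb{R}$.
Initial data: $u(\eta,0) = \theta(\eta,0) = 2 \sin(4 \eta) + 2 \sin(5 \eta)$. Each mode $\sin(n\eta)$ decays as $e^{-n^2\sigma}$ on $\mathbb{R}$, so $u(\eta,\sigma) = \sum c_n e^{-n^2\sigma} \sin(n\eta)$ with $c_4=2, c_5=2$: $u(\eta,\sigma) = 2 e^{-16 \sigma} \sin(4 \eta) + 2 e^{-25 \sigma} \sin(5 \eta)$.
Substituting back: $\theta(x,\tau) = u(x + 2\tau, \tau)$.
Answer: $\theta(x, \tau) = 2 e^{-16 \tau} \sin(8 \tau + 4 x) + 2 e^{-25 \tau} \sin(10 \tau + 5 x)$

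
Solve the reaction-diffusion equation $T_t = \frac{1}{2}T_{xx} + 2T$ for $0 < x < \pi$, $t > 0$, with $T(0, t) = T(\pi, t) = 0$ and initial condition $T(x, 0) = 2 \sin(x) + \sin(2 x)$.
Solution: Substitute $T = e^{2t}u$, i.e. $u = e^{-2t}T$.
By the product rule, $T_t = e^{2t}(u_t + 2u)$, $T_{xx} = e^{2t}u_{xx}$.
Substituting into the PDE and dividing by $e^{2t}$: $u_t + 2u = \frac{1}{2}u_{xx} + 2u$.
The lower-order terms cancel, leaving the standard heat equation $u_t = \frac{1}{2}u_{xx}$.
Initial data for $u$: $u(x,0) = T(x,0) = 2 \sin(x) + \sin(2 x)$. The boundary conditions carry over: $u(0,t) = u(\pi,t) = 0$.
Solve for $u$:
  Using separation of variables $u = X(x)G(t)$:
  Eigenfunctions: $\sin(nx)$, $n = 1, 2, 3, \ldots$
  General solution: $u(x, t) = \sum c_n \sin(nx) e^{-n^2 t/2}$
  Matching $u(x,0) = 2 \sin(x) + \sin(2 x)$ term by term: $c_1=2, c_2=1$.
Hence $u(x,t) = e^{-2 t} \sin(2 x) + 2 e^{-t/2} \sin(x)$.
Transform back: $T(x,t) = e^{2t}u(x,t)$.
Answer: $T(x, t) = 2 e^{3 t/2} \sin(x) + \sin(2 x)$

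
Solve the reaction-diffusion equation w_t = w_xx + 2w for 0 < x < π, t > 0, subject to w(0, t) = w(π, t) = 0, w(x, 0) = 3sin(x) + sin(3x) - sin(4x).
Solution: Substitute w = exp(2t)u, i.e. u = exp(-2t)w.
By the product rule, w_t = exp(2t)(u_t + 2u), w_xx = exp(2t)u_xx.
Substituting into the PDE and dividing by exp(2t): u_t + 2u = u_xx + 2u.
The lower-order terms cancel, leaving the standard heat equation u_t = u_xx.
Initial data for u: u(x,0) = w(x,0) = 3sin(x) + sin(3x) - sin(4x). The boundary conditions carry over: u(0,t) = u(π,t) = 0.
Solve for u:
  Using separation of variables u = X(x)T(t):
  Eigenfunctions: sin(nx), n = 1, 2, 3, ...
  General solution: u(x, t) = Σ c_n sin(nx) exp(-n² t)
  Matching u(x,0) = 3sin(x) + sin(3x) - sin(4x) term by term: c_1=3, c_3=1, c_4=-1.
Hence u(x,t) = 3exp(-t)sin(x) + exp(-9t)sin(3x) - exp(-16t)sin(4x).
Transform back: w(x,t) = exp(2t)u(x,t).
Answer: w(x, t) = 3exp(t)sin(x) + exp(-7t)sin(3x) - exp(-14t)sin(4x)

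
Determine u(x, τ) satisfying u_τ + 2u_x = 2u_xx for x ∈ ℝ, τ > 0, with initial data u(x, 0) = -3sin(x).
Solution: Moving frame: η = x - 2τ, σ = τ, u = w(η,σ), so u_τ = w_σ - 2w_η and u_xx = w_ηη.
Hence u_τ + 2u_x = w_σ and the PDE becomes the heat equation w_σ = 2w_ηη on η ∈ ℝ.
Initial data: w(η,0) = u(η,0) = -3sin(η). Each mode sin(nη) decays as exp(-2n²σ) on ℝ, so w(η,σ) = Σ c_n exp(-2n²σ) sin(nη) with c_1=-3: w(η,σ) = -3exp(-2σ)sin(η).
Substituting back: u(x,τ) = w(x - 2τ, τ).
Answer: u(x, τ) = -3exp(-2τ)sin(x - 2τ)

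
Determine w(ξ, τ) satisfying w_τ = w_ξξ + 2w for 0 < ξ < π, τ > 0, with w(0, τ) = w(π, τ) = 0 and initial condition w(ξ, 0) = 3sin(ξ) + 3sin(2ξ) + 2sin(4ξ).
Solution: Substitute w = exp(2τ)u, i.e. u = exp(-2τ)w.
By the product rule, w_τ = exp(2τ)(u_τ + 2u), w_ξξ = exp(2τ)u_ξξ.
Substituting into the PDE and dividing by exp(2τ): u_τ + 2u = u_ξξ + 2u.
The lower-order terms cancel, leaving the standard heat equation u_τ = u_ξξ.
Initial data for u: u(ξ,0) = w(ξ,0) = 3sin(ξ) + 3sin(2ξ) + 2sin(4ξ). The boundary conditions carry over: u(0,τ) = u(π,τ) = 0.
Solve for u:
  Using separation of variables u = X(ξ)T(τ):
  Eigenfunctions: sin(nξ), n = 1, 2, 3, ...
  General solution: u(ξ, τ) = Σ c_n sin(nξ) exp(-n² τ)
  Matching u(ξ,0) = 3sin(ξ) + 3sin(2ξ) + 2sin(4ξ) term by term: c_1=3, c_2=3, c_4=2.
Hence u(ξ,τ) = 3exp(-τ)sin(ξ) + 3exp(-4τ)sin(2ξ) + 2exp(-16τ)sin(4ξ).
Transform back: w(ξ,τ) = exp(2τ)u(ξ,τ).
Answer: w(ξ, τ) = 3exp(τ)sin(ξ) + 3exp(-2τ)sin(2ξ) + 2exp(-14τ)sin(4ξ)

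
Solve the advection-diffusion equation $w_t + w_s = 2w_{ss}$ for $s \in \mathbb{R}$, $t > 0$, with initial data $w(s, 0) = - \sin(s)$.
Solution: Change to a moving frame: let $\eta = s - t$, $\sigma = t$ and write $w(s,t) = u(\eta,\sigma)$.
By the chain rule $w_t = u_{\sigma} - u_{\eta}$, $w_s = u_{\eta}$, $w_{ss} = u_{\eta\eta}$.
Then $w_t + w_s = u_{\sigma}$: the advection term cancels and the PDE becomes the heat equation $u_{\sigma} = 2u_{\eta\eta}$ on $\eta \in \mathbb{R}$.
Initial data: $u(\eta,0) = w(\eta,0) = - \sin(\eta)$.
On $\eta \in \mathbb{R}$ each mode satisfies $(\sin(n\eta))'' = -n^2 \sin(n\eta)$, so $e^{-2n^2\sigma} \sin(n\eta)$ solves the heat equation; by superposition $u(\eta,\sigma) = \sum c_n e^{-2n^2\sigma} \sin(n\eta)$.
Reading off the coefficients: $c_1=-1$, so $u(\eta,\sigma) = - e^{-2 \sigma} \sin(\eta)$.
Substituting back $\eta = s - t$, $\sigma = t$: $w(s,t) = u(s - t, t)$.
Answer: $w(s, t) = - e^{-2 t} \sin(s - t)$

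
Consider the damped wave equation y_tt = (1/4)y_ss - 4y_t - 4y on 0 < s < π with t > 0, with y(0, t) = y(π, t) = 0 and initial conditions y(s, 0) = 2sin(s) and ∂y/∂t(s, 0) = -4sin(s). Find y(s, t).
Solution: Substitute y = exp(-2t)u.
Then y_t = exp(-2t)(u_t - 2u), y_tt = exp(-2t)(u_tt - 4u_t + 4u), y_ss = exp(-2t)u_ss; substituting and dividing by exp(-2t), the lower-order terms cancel: u_tt = (1/4)u_ss (standard wave equation).
Data for u: u(s,0) = y(s,0) = 2sin(s); u_t(s,0) = y_t(s,0) + 2y(s,0) = 0. The boundary conditions carry over: u(0,t) = u(π,t) = 0.
Separating variables: u = Σ [A_n cos(ω_n t) + B_n sin(ω_n t)] sin(ns), ω_n = n/2. From ICs: A_1=2.
So u(s,t) = 2sin(s)cos(t/2), and y(s,t) = exp(-2t)u(s,t).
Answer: y(s, t) = 2exp(-2t)sin(s)cos(t/2)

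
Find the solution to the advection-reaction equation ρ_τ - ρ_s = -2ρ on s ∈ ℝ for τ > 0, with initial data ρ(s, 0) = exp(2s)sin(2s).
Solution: Substitute ρ = exp(2s)u.
Then ρ_s = exp(2s)(u_s + 2u), ρ_τ = exp(2s)u_τ; substituting and dividing by exp(2s), the lower-order terms cancel: u_τ - u_s = 0 (standard advection equation).
Data for u: u(s,0) = exp(-2s)ρ(s,0) = sin(2s).
By characteristics (ds/dτ = -1), u(s,τ) = f(s + τ) with f = u(·, 0).
So u(s,τ) = sin(2s + 2τ), and ρ(s,τ) = exp(2s)u(s,τ).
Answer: ρ(s, τ) = exp(2s)sin(2s + 2τ)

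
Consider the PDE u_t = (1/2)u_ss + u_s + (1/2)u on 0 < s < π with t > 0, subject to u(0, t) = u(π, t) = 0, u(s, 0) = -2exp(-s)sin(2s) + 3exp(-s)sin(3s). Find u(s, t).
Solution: Substitute u = exp(-s)w, i.e. w = exp(s)u.
By the product rule, u_s = exp(-s)(w_s - w), u_ss = exp(-s)(w_ss - 2w_s + w), u_t = exp(-s)w_t.
Substituting into the PDE and dividing by exp(-s): w_t = (1/2)(w_ss - 2w_s + w) + (w_s - w) + (1/2)w.
The lower-order terms cancel, leaving the standard heat equation w_t = (1/2)w_ss.
Initial data for w: w(s,0) = exp(s)u(s,0) = -2sin(2s) + 3sin(3s). The boundary conditions carry over: w(0,t) = w(π,t) = 0.
Solve for w:
  Using separation of variables w = X(s)T(t):
  Eigenfunctions: sin(ns), n = 1, 2, 3, ...
  General solution: w(s, t) = Σ c_n sin(ns) exp(-n² t/2)
  Matching w(s,0) = -2sin(2s) + 3sin(3s) term by term: c_2=-2, c_3=3.
Hence w(s,t) = -2exp(-2t)sin(2s) + 3exp(-9t/2)sin(3s).
Transform back: u(s,t) = exp(-s)w(s,t).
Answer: u(s, t) = -2exp(-s)exp(-2t)sin(2s) + 3exp(-s)exp(-9t/2)sin(3s)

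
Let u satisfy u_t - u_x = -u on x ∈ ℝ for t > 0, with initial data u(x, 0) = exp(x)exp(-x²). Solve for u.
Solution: Substitute u = exp(x)w, i.e. w = exp(-x)u.
By the product rule, u_x = exp(x)(w_x + w), u_t = exp(x)w_t.
Substituting into the PDE and dividing by exp(x): w_t - (w_x + w) = -w.
The lower-order terms cancel, leaving the standard advection equation w_t - w_x = 0.
Initial data for w: w(x,0) = exp(-x)u(x,0) = exp(-x²).
Solve for w:
  By method of characteristics (waves move left with speed 1):
  Along characteristics x + t = const, w is constant, so w(x,t) = f(x + t) with f = w(·, 0).
Hence w(x,t) = exp(-(t + x)²).
Transform back: u(x,t) = exp(x)w(x,t).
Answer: u(x, t) = exp(x)exp(-(t + x)²)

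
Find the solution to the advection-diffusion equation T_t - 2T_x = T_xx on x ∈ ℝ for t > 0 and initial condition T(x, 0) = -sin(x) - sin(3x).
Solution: Moving frame: η = x + 2t, σ = t, T = u(η,σ), so T_t = u_σ + 2u_η and T_xx = u_ηη.
Hence T_t - 2T_x = u_σ and the PDE becomes the heat equation u_σ = u_ηη on η ∈ ℝ.
Initial data: u(η,0) = T(η,0) = -sin(η) - sin(3η). Each mode sin(nη) decays as exp(-n²σ) on ℝ, so u(η,σ) = Σ c_n exp(-n²σ) sin(nη) with c_1=-1, c_3=-1: u(η,σ) = -exp(-σ)sin(η) - exp(-9σ)sin(3η).
Substituting back: T(x,t) = u(x + 2t, t).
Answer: T(x, t) = -exp(-t)sin(2t + x) - exp(-9t)sin(6t + 3x)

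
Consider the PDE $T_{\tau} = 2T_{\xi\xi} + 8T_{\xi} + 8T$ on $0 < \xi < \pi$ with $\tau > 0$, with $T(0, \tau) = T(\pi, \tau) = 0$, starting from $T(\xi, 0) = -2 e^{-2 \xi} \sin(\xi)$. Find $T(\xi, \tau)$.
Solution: Substitute $T = e^{-2\xi}u$, i.e. $u = e^{2\xi}T$.
By the product rule, $T_{\xi} = e^{-2\xi}(u_{\xi} - 2u)$, $T_{\xi\xi} = e^{-2\xi}(u_{\xi\xi} - 4u_{\xi} + 4u)$, $T_{\tau} = e^{-2\xi}u_{\tau}$.
Substituting into the PDE and dividing by $e^{-2\xi}$: $u_{\tau} = 2(u_{\xi\xi} - 4u_{\xi} + 4u) + 8(u_{\xi} - 2u) + 8u$.
The lower-order terms cancel, leaving the standard heat equation $u_{\tau} = 2u_{\xi\xi}$.
Initial data for $u$: $u(\xi,0) = e^{2\xi}T(\xi,0) = -2 \sin(\xi)$. The boundary conditions carry over: $u(0,\tau) = u(\pi,\tau) = 0$.
Solve for $u$:
  Using separation of variables $u = X(\xi)G(\tau)$:
  Eigenfunctions: $\sin(n\xi)$, $n = 1, 2, 3, \ldots$
  General solution: $u(\xi, \tau) = \sum c_n \sin(n\xi) e^{-2n^2 \tau}$
  Matching $u(\xi,0) = -2 \sin(\xi)$ term by term: $c_1=-2$.
Hence $u(\xi,\tau) = -2 e^{-2 \tau} \sin(\xi)$.
Transform back: $T(\xi,\tau) = e^{-2\xi}u(\xi,\tau)$.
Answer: $T(\xi, \tau) = -2 e^{-2 \tau} e^{-2 \xi} \sin(\xi)$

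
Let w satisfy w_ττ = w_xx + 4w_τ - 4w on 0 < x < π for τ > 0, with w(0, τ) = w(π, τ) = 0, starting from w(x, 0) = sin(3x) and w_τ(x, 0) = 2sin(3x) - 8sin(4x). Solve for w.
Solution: Substitute w = exp(2τ)u.
Then w_τ = exp(2τ)(u_τ + 2u), w_ττ = exp(2τ)(u_ττ + 4u_τ + 4u), w_xx = exp(2τ)u_xx; substituting and dividing by exp(2τ), the lower-order terms cancel: u_ττ = u_xx (standard wave equation).
Data for u: u(x,0) = w(x,0) = sin(3x); u_τ(x,0) = w_τ(x,0) - 2w(x,0) = -8sin(4x). The boundary conditions carry over: u(0,τ) = u(π,τ) = 0.
Separating variables: u = Σ [A_n cos(ω_n τ) + B_n sin(ω_n τ)] sin(nx), ω_n = n. From ICs (B_n = velocity coefficient / ω_n): A_3=1, B_4=-2.
So u(x,τ) = sin(3x)cos(3τ) - 2sin(4x)sin(4τ), and w(x,τ) = exp(2τ)u(x,τ).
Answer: w(x, τ) = exp(2τ)sin(3x)cos(3τ) - 2exp(2τ)sin(4x)sin(4τ)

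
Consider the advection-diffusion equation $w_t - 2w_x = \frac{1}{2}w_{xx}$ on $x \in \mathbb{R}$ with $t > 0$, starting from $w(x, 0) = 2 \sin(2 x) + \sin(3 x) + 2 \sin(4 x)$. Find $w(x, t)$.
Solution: Moving frame: $\eta = x + 2t$, $\sigma = t$, $w = u(\eta,\sigma)$, so $w_t = u_{\sigma} + 2u_{\eta}$ and $w_{xx} = u_{\eta\eta}$.
Hence $w_t - 2w_x = u_{\sigma}$ and the PDE becomes the heat equation $u_{\sigma} = \frac{1}{2}u_{\eta\eta}$ on $\eta \in \mathbb{R}$.
Initial data: $u(\eta,0) = w(\eta,0) = 2 \sin(2 \eta) + \sin(3 \eta) + 2 \sin(4 \eta)$. Each mode $\sin(n\eta)$ decays as $e^{-n^2\sigma/2}$ on $\mathbb{R}$, so $u(\eta,\sigma) = \sum c_n e^{-n^2\sigma/2} \sin(n\eta)$ with $c_2=2, c_3=1, c_4=2$: $u(\eta,\sigma) = 2 e^{-2 \sigma} \sin(2 \eta) + 2 e^{-8 \sigma} \sin(4 \eta) + e^{-9 \sigma/2} \sin(3 \eta)$.
Substituting back: $w(x,t) = u(x + 2t, t)$.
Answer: $w(x, t) = 2 e^{-2 t} \sin(4 t + 2 x) + 2 e^{-8 t} \sin(8 t + 4 x) + e^{-9 t/2} \sin(6 t + 3 x)$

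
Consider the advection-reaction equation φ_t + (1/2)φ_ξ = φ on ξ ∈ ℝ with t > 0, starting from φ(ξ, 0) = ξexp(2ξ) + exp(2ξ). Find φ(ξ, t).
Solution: Substitute φ = exp(2ξ)u.
Then φ_ξ = exp(2ξ)(u_ξ + 2u), φ_t = exp(2ξ)u_t; substituting and dividing by exp(2ξ), the lower-order terms cancel: u_t + (1/2)u_ξ = 0 (standard advection equation).
Data for u: u(ξ,0) = exp(-2ξ)φ(ξ,0) = ξ + 1.
By characteristics (dξ/dt = 1/2), u(ξ,t) = f(ξ - (1/2)t) with f = u(·, 0).
So u(ξ,t) = -(1/2)t + ξ + 1, and φ(ξ,t) = exp(2ξ)u(ξ,t).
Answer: φ(ξ, t) = -(1/2)texp(2ξ) + ξexp(2ξ) + exp(2ξ)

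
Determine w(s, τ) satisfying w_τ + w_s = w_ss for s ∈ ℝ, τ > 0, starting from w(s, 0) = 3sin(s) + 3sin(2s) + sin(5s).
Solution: Change to a moving frame: let η = s - τ, σ = τ and write w(s,τ) = u(η,σ).
By the chain rule w_τ = u_σ - u_η, w_s = u_η, w_ss = u_ηη.
Then w_τ + w_s = u_σ: the advection term cancels and the PDE becomes the heat equation u_σ = u_ηη on η ∈ ℝ.
Initial data: u(η,0) = w(η,0) = 3sin(η) + 3sin(2η) + sin(5η).
On η ∈ ℝ each mode satisfies (sin(nη))″ = -n² sin(nη), so exp(-n²σ) sin(nη) solves the heat equation; by superposition u(η,σ) = Σ c_n exp(-n²σ) sin(nη).
Reading off the coefficients: c_1=3, c_2=3, c_5=1, so u(η,σ) = 3exp(-σ)sin(η) + 3exp(-4σ)sin(2η) + exp(-25σ)sin(5η).
Substituting back η = s - τ, σ = τ: w(s,τ) = u(s - τ, τ).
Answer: w(s, τ) = 3exp(-τ)sin(s - τ) + 3exp(-4τ)sin(2s - 2τ) + exp(-25τ)sin(5s - 5τ)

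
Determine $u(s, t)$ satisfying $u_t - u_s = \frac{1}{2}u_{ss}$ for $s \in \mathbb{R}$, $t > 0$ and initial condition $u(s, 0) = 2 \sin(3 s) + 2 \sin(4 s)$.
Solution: Change to a moving frame: let $\eta = s + t$, $\sigma = t$ and write $u(s,t) = w(\eta,\sigma)$.
By the chain rule $u_t = w_{\sigma} + w_{\eta}$, $u_s = w_{\eta}$, $u_{ss} = w_{\eta\eta}$.
Then $u_t - u_s = w_{\sigma}$: the advection term cancels and the PDE becomes the heat equation $w_{\sigma} = \frac{1}{2}w_{\eta\eta}$ on $\eta \in \mathbb{R}$.
Initial data: $w(\eta,0) = u(\eta,0) = 2 \sin(3 \eta) + 2 \sin(4 \eta)$.
On $\eta \in \mathbb{R}$ each mode satisfies $(\sin(n\eta))'' = -n^2 \sin(n\eta)$, so $e^{-n^2\sigma/2} \sin(n\eta)$ solves the heat equation; by superposition $w(\eta,\sigma) = \sum c_n e^{-n^2\sigma/2} \sin(n\eta)$.
Reading off the coefficients: $c_3=2, c_4=2$, so $w(\eta,\sigma) = 2 e^{-8 \sigma} \sin(4 \eta) + 2 e^{-9 \sigma/2} \sin(3 \eta)$.
Substituting back $\eta = s + t$, $\sigma = t$: $u(s,t) = w(s + t, t)$.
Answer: $u(s, t) = 2 e^{-8 t} \sin(4 s + 4 t) + 2 e^{-9 t/2} \sin(3 s + 3 t)$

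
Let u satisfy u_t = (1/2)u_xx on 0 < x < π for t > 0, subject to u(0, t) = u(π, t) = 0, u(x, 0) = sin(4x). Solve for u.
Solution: Separating variables: u = Σ c_n exp(-n²t/2) sin(nx). From u(x,0) = sin(4x): c_4=1.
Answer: u(x, t) = exp(-8t)sin(4x)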